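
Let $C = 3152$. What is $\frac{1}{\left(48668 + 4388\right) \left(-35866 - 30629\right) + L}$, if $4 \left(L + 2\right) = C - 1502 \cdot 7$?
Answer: $- \frac{2}{7055921125} \approx -2.8345 \cdot 10^{-10}$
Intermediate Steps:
$L = - \frac{3685}{2}$ ($L = -2 + \frac{3152 - 1502 \cdot 7}{4} = -2 + \frac{3152 - 10514}{4} = -2 + \frac{1}{4} \left(-7362\right) = -2 - \frac{3681}{2} = - \frac{3685}{2} \approx -1842.5$)
$\frac{1}{\left(48668 + 4388\right) \left(-35866 - 30629\right) + L} = \frac{1}{\left(48668 + 4388\right) \left(-35866 - 30629\right) - \frac{3685}{2}} = \frac{1}{53056 \left(-66495\right) - \frac{3685}{2}} = \frac{1}{-3527958720 - \frac{3685}{2}} = \frac{1}{- \frac{7055921125}{2}} = - \frac{2}{7055921125}$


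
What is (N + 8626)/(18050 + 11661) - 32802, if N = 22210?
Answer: -974549386/29711 ≈ -32801.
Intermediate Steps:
(N + 8626)/(18050 + 11661) - 32802 = (22210 + 8626)/(18050 + 11661) - 32802 = 30836/29711 - 32802 = -974549386/29711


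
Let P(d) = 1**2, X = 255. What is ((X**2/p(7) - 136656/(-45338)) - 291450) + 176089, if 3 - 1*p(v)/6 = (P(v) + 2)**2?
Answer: -10623984249/90676 ≈ -1.1716e+5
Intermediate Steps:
P(d) = 1
p(v) = -36 (p(v) = 18 - 6*(1 + 2)**2 = 18 - 6*3**2 = 18 - 6*9 = 18 - 54 = -36)
((X**2/p(7) - 136656/(-45338)) - 291450) + 176089 = ((255**2/(-36) - 136656/(-45338)) - 291450) + 176089 = ((65025*(-1/36) - 136656*(-1/45338)) - 291450) + 176089 = ((-7225/4 + 68328/22669) - 291450) + 176089 = (-163510213/90676 - 291450) + 176089 = -26591030413/90676 + 176089 = -10623984249/90676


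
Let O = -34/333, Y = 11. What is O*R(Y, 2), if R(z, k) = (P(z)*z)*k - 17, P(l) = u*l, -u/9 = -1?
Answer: -73474/333 ≈ -220.64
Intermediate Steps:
u = 9 (u = -9*(-1) = 9)
O = -34/333 (O = -34*1/333 = -34/333 ≈ -0.10210)
P(l) = 9*l
R(z, k) = -17 + 9*k*z² (R(z, k) = ((9*z)*z)*k - 17 = (9*z²)*k - 17 = 9*k*z² - 17 = -17 + 9*k*z²)
O*R(Y, 2) = -34*(-17 + 9*2*11²)/333 = -34*(-17 + 9*2*121)/333 = -34*(-17 + 2178)/333 = -34/333*2161 = -73474/333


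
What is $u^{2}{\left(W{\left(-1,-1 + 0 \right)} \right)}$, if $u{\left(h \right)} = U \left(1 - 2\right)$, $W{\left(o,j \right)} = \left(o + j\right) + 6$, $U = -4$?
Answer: $16$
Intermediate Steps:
$W{\left(o,j \right)} = 6 + j + o$ ($W{\left(o,j \right)} = \left(j + o\right) + 6 = 6 + j + o$)
$u{\left(h \right)} = 4$ ($u{\left(h \right)} = - 4 \left(1 - 2\right) = \left(-4\right) \left(-1\right) = 4$)
$u^{2}{\left(W{\left(-1,-1 + 0 \right)} \right)} = 4^{2} = 16$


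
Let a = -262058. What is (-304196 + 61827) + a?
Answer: -504427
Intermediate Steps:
(-304196 + 61827) + a = (-304196 + 61827) - 262058 = -242369 - 262058 = -504427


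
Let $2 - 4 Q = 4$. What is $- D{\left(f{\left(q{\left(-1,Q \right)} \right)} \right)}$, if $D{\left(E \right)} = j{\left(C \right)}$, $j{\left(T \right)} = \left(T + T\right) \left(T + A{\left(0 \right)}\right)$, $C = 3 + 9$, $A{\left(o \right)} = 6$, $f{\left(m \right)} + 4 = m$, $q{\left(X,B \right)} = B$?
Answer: $-432$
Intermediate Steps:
$Q = - \frac{1}{2}$ ($Q = \frac{1}{2} - 1 = - \frac{1}{2} \approx -0.5$)
$f{\left(m \right)} = -4 + m$
$C = 12$
$j{\left(T \right)} = 2 T \left(6 + T\right)$ ($j{\left(T \right)} = \left(T + T\right) \left(T + 6\right) = 2 T \left(6 + T\right)$)
$D{\left(E \right)} = 432$ ($D{\left(E \right)} = 2 \cdot 12 \left(6 + 12\right) = 2 \cdot 12 \cdot 18 = 432$)
$- D{\left(f{\left(q{\left(-1,Q \right)} \right)} \right)} = \left(-1\right) 432 = -432$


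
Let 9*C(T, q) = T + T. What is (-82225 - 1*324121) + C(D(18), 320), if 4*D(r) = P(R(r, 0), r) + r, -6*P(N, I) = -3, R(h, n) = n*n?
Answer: -14628419/36 ≈ -4.0635e+5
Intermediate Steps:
R(h, n) = n**2
P(N, I) = 1/2 (P(N, I) = -1/6*(-3) = 1/2)
D(r) = 1/8 + r/4 (D(r) = (1/2 + r)/4 = 1/8 + r/4)
C(T, q) = 2*T/9 (C(T, q) = (T + T)/9 = (2*T)/9 = 2*T/9)
(-82225 - 1*324121) + C(D(18), 320) = (-82225 - 1*324121) + 2*(1/8 + (1/4)*18)/9 = (-82225 - 324121) + 2*(1/8 + 9/2)/9 = -406346 + (2/9)*(37/8) = -406346 + 37/36 = -14628419/36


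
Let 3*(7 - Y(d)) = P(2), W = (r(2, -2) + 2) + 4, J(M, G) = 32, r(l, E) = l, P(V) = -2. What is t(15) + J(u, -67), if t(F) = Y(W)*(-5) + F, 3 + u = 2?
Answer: 26/3 ≈ 8.6667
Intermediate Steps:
u = -1 (u = -3 + 2 = -1)
W = 8 (W = (2 + 2) + 4 = 4 + 4 = 8)
Y(d) = 23/3 (Y(d) = 7 - ⅓*(-2) = 7 + ⅔ = 23/3)
t(F) = -115/3 + F (t(F) = (23/3)*(-5) + F = -115/3 + F)
t(15) + J(u, -67) = (-115/3 + 15) + 32 = -70/3 + 32 = 26/3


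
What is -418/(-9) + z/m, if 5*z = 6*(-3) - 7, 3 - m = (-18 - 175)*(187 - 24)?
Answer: 13151071/283158 ≈ 46.444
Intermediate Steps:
m = 31462 (m = 3 - (-18 - 175)*(187 - 24) = 3 - (-193)*163 = 3 - 1*(-31459) = 3 + 31459 = 31462)
z = -5 (z = (6*(-3) - 7)/5 = (-18 - 7)/5 = (⅕)*(-25) = -5)
-418/(-9) + z/m = -418/(-9) - 5/31462 = -418*(-⅑) - 5*1/31462 = 418/9 - 5/31462 = 13151071/283158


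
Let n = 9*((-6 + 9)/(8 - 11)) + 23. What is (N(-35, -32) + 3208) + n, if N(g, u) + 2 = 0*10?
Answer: 3220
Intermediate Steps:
N(g, u) = -2 (N(g, u) = -2 + 0*10 = -2 + 0 = -2)
n = 14 (n = 9*(3/(-3)) + 23 = 9*(3*(-1/3)) + 23 = 9*(-1) + 23 = -9 + 23 = 14)
(N(-35, -32) + 3208) + n = (-2 + 3208) + 14 = 3206 + 14 = 3220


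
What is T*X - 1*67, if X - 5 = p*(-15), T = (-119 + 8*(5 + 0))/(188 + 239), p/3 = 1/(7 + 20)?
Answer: -86617/1281 ≈ -67.617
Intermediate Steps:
p = ⅑ (p = 3/(7 + 20) = 3/27 = 3*(1/27) = ⅑ ≈ 0.11111)
T = -79/427 (T = (-119 + 8*5)/427 = (-119 + 40)*(1/427) = -79*1/427 = -79/427 ≈ -0.18501)
X = 10/3 (X = 5 + (⅑)*(-15) = 5 - 5/3 = 10/3 ≈ 3.3333)
T*X - 1*67 = -79/427*10/3 - 1*67 = -790/1281 - 67 = -86617/1281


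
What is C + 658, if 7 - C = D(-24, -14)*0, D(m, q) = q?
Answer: 665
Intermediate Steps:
C = 7 (C = 7 - (-14)*0 = 7 - 1*0 = 7 + 0 = 7)
C + 658 = 7 + 658 = 665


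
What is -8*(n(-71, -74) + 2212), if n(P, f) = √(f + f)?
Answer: -17696 - 16*I*√37 ≈ -17696.0 - 97.324*I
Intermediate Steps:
n(P, f) = √2*√f (n(P, f) = √(2*f) = √2*√f)
-8*(n(-71, -74) + 2212) = -8*(√2*√(-74) + 2212) = -8*(√2*(I*√74) + 2212) = -8*(2*I*√37 + 2212) = -8*(2212 + 2*I*√37) = -17696 - 16*I*√37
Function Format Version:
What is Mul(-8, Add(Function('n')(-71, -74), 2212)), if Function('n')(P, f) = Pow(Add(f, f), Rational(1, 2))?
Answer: Add(-17696, Mul(-16, I, Pow(37, Rational(1, 2)))) ≈ Add(-17696., Mul(-97.324, I))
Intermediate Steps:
Function('n')(P, f) = Mul(Pow(2, Rational(1, 2)), Pow(f, Rational(1, 2))) (Function('n')(P, f) = Pow(Mul(2, f), Rational(1, 2)) = Mul(Pow(2, Rational(1, 2)), Pow(f, Rational(1, 2))))
Mul(-8, Add(Function('n')(-71, -74), 2212)) = Mul(-8, Add(Mul(Pow(2, Rational(1, 2)), Pow(-74, Rational(1, 2))), 2212)) = Mul(-8, Add(Mul(Pow(2, Rational(1, 2)), Mul(I, Pow(74, Rational(1, 2)))), 2212)) = Mul(-8, Add(Mul(2, I, Pow(37, Rational(1, 2))), 2212)) = Mul(-8, Add(2212, Mul(2, I, Pow(37, Rational(1, 2))))) = Add(-17696, Mul(-16, I, Pow(37, Rational(1, 2))))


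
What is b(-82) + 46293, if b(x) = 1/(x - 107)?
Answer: 8749376/189 ≈ 46293.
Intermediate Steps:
b(x) = 1/(-107 + x)
b(-82) + 46293 = 1/(-107 - 82) + 46293 = 1/(-189) + 46293 = -1/189 + 46293 = 8749376/189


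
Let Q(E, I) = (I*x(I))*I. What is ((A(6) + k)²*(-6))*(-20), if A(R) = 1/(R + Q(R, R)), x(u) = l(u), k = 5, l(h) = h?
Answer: 12343210/4107 ≈ 3005.4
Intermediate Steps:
x(u) = u
Q(E, I) = I³ (Q(E, I) = (I*I)*I = I²*I = I³)
A(R) = 1/(R + R³)
((A(6) + k)²*(-6))*(-20) = ((1/(6 + 6³) + 5)²*(-6))*(-20) = ((1/(6 + 216) + 5)²*(-6))*(-20) = ((1/222 + 5)²*(-6))*(-20) = ((1111/222)²*(-6))*(-20) = ((1234321/49284)*(-6))*(-20) = -1234321/8214*(-20) = 12343210/4107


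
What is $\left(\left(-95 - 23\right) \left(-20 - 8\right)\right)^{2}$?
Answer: $10916416$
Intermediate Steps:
$\left(\left(-95 - 23\right) \left(-20 - 8\right)\right)^{2} = \left(\left(-118\right) \left(-28\right)\right)^{2} = 3304^{2} = 10916416$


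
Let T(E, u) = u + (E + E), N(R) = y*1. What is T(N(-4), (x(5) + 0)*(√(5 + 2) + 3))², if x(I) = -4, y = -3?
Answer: 436 + 144*√7 ≈ 816.99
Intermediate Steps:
N(R) = -3 (N(R) = -3*1 = -3)
T(E, u) = u + 2*E
T(N(-4), (x(5) + 0)*(√(5 + 2) + 3))² = ((-4 + 0)*(√(5 + 2) + 3) + 2*(-3))² = (-4*(√7 + 3) - 6)² = (-4*(3 + √7) - 6)² = ((-12 - 4*√7) - 6)² = (-18 - 4*√7)²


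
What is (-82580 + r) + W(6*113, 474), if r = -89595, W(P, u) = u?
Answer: -171701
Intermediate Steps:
(-82580 + r) + W(6*113, 474) = (-82580 - 89595) + 474 = -172175 + 474 = -171701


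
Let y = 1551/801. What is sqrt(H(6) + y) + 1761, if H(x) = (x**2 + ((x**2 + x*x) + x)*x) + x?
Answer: 1761 + sqrt(36495429)/267 ≈ 1783.6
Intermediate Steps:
H(x) = x + x**2 + x*(x + 2*x**2) (H(x) = (x**2 + ((x**2 + x**2) + x)*x) + x = (x**2 + (2*x**2 + x)*x) + x = (x**2 + (x + 2*x**2)*x) + x = (x**2 + x*(x + 2*x**2)) + x = x + x**2 + x*(x + 2*x**2))
y = 517/267 (y = 1551*(1/801) = 517/267 ≈ 1.9363)
sqrt(H(6) + y) + 1761 = sqrt(6*(1 + 2*6 + 2*6**2) + 517/267) + 1761 = sqrt(6*(1 + 12 + 2*36) + 517/267) + 1761 = sqrt(6*(1 + 12 + 72) + 517/267) + 1761 = sqrt(6*85 + 517/267) + 1761 = sqrt(510 + 517/267) + 1761 = sqrt(136687/267) + 1761 = sqrt(36495429)/267 + 1761 = 1761 + sqrt(36495429)/267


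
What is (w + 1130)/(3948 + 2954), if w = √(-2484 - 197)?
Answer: 565/3451 + I*√2681/6902 ≈ 0.16372 + 0.0075019*I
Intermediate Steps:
w = I*√2681 (w = √(-2681) = I*√2681 ≈ 51.778*I)
(w + 1130)/(3948 + 2954) = (I*√2681 + 1130)/(3948 + 2954) = (1130 + I*√2681)/6902 = (1130 + I*√2681)*(1/6902) = 565/3451 + I*√2681/6902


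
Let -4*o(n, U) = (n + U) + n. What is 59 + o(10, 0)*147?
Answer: -676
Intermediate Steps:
o(n, U) = -n/2 - U/4 (o(n, U) = -((n + U) + n)/4 = -((U + n) + n)/4 = -(U + 2*n)/4 = -n/2 - U/4)
59 + o(10, 0)*147 = 59 + (-1/2*10 - 1/4*0)*147 = 59 + (-5 + 0)*147 = 59 - 5*147 = 59 - 735 = -676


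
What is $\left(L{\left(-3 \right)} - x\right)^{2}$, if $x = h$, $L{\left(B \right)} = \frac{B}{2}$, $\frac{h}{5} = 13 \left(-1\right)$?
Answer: $\frac{16129}{4} \approx 4032.3$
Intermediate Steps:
$h = -65$ ($h = 5 \cdot 13 \left(-1\right) = 5 \left(-13\right) = -65$)
$L{\left(B \right)} = \frac{B}{2}$ ($L{\left(B \right)} = B \frac{1}{2} = \frac{B}{2}$)
$x = -65$
$\left(L{\left(-3 \right)} - x\right)^{2} = \left(\frac{1}{2} \left(-3\right) - -65\right)^{2} = \left(- \frac{3}{2} + 65\right)^{2} = \left(\frac{127}{2}\right)^{2} = \frac{16129}{4}$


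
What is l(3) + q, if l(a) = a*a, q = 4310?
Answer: 4319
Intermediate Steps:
l(a) = a**2
l(3) + q = 3**2 + 4310 = 9 + 4310 = 4319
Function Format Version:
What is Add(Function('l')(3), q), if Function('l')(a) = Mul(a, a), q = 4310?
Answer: 4319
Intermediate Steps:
Function('l')(a) = Pow(a, 2)
Add(Function('l')(3), q) = Add(Pow(3, 2), 4310) = Add(9, 4310) = 4319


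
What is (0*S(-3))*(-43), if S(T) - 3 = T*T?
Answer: 0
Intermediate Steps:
S(T) = 3 + T**2 (S(T) = 3 + T*T = 3 + T**2)
(0*S(-3))*(-43) = (0*(3 + (-3)**2))*(-43) = (0*(3 + 9))*(-43) = (0*12)*(-43) = 0*(-43) = 0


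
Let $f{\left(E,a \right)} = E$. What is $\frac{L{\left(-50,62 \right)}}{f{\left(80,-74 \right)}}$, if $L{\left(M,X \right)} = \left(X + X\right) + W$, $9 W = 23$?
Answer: $\frac{1139}{720} \approx 1.5819$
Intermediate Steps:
$W = \frac{23}{9}$ ($W = \frac{1}{9} \cdot 23 = \frac{23}{9} \approx 2.5556$)
$L{\left(M,X \right)} = \frac{23}{9} + 2 X$ ($L{\left(M,X \right)} = \left(X + X\right) + \frac{23}{9} = 2 X + \frac{23}{9} = \frac{23}{9} + 2 X$)
$\frac{L{\left(-50,62 \right)}}{f{\left(80,-74 \right)}} = \frac{\frac{23}{9} + 2 \cdot 62}{80} = \left(\frac{23}{9} + 124\right) \frac{1}{80} = \frac{1139}{9} \cdot \frac{1}{80} = \frac{1139}{720}$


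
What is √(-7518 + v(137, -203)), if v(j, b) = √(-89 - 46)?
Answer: √(-7518 + 3*I*√15) ≈ 0.067 + 86.706*I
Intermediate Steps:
v(j, b) = 3*I*√15 (v(j, b) = √(-135) = 3*I*√15)
√(-7518 + v(137, -203)) = √(-7518 + 3*I*√15)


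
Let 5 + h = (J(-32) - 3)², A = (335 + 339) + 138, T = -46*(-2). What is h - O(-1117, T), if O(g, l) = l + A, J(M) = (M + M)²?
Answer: 16751740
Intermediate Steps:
T = 92
A = 812 (A = 674 + 138 = 812)
J(M) = 4*M² (J(M) = (2*M)² = 4*M²)
O(g, l) = 812 + l (O(g, l) = l + 812 = 812 + l)
h = 16752644 (h = -5 + (4*(-32)² - 3)² = -5 + (4*1024 - 3)² = -5 + (4096 - 3)² = -5 + 4093² = -5 + 16752649 = 16752644)
h - O(-1117, T) = 16752644 - (812 + 92) = 16752644 - 1*904 = 16752644 - 904 = 16751740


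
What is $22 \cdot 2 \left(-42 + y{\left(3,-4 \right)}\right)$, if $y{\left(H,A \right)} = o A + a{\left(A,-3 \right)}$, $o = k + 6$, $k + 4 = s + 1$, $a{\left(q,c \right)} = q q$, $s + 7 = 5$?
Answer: $-1320$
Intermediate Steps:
$s = -2$ ($s = -7 + 5 = -2$)
$a{\left(q,c \right)} = q^{2}$
$k = -5$ ($k = -4 + \left(-2 + 1\right) = -4 - 1 = -5$)
$o = 1$ ($o = -5 + 6 = 1$)
$y{\left(H,A \right)} = A + A^{2}$ ($y{\left(H,A \right)} = 1 A + A^{2} = A + A^{2}$)
$22 \cdot 2 \left(-42 + y{\left(3,-4 \right)}\right) = 22 \cdot 2 \left(-42 - 4 \left(1 - 4\right)\right) = 44 \left(-42 - -12\right) = 44 \left(-42 + 12\right) = 44 \left(-30\right) = -1320$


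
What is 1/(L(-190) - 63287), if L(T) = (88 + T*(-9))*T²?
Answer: 1/64844513 ≈ 1.5422e-8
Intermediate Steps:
L(T) = T²*(88 - 9*T) (L(T) = (88 - 9*T)*T² = T²*(88 - 9*T))
1/(L(-190) - 63287) = 1/((-190)²*(88 - 9*(-190)) - 63287) = 1/(36100*(88 + 1710) - 63287) = 1/(36100*1798 - 63287) = 1/(64907800 - 63287) = 1/64844513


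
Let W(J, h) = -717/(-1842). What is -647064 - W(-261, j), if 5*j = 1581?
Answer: -397297535/614 ≈ -6.4706e+5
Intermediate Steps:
j = 1581/5 (j = (⅕)*1581 = 1581/5 ≈ 316.20)
W(J, h) = 239/614 (W(J, h) = -717*(-1/1842) = 239/614)
-647064 - W(-261, j) = -647064 - 1*239/614 = -647064 - 239/614 = -397297535/614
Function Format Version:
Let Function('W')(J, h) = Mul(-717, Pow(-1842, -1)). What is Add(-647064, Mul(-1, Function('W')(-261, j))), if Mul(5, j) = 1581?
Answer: Rational(-397297535, 614) ≈ -6.4706e+5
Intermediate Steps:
j = Rational(1581, 5) (j = Mul(Rational(1, 5), 1581) = Rational(1581, 5) ≈ 316.20)
Function('W')(J, h) = Rational(239, 614) (Function('W')(J, h) = Mul(-717, Rational(-1, 1842)) = Rational(239, 614))
Add(-647064, Mul(-1, Function('W')(-261, j))) = Add(-647064, Mul(-1, Rational(239, 614))) = Add(-647064, Rational(-239, 614)) = Rational(-397297535, 614)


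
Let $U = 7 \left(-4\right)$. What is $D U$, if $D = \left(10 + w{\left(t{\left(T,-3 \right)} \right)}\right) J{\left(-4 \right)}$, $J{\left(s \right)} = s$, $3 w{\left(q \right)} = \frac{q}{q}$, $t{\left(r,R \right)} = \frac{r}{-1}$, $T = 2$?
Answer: $\frac{3472}{3} \approx 1157.3$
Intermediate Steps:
$t{\left(r,R \right)} = - r$ ($t{\left(r,R \right)} = r \left(-1\right) = - r$)
$w{\left(q \right)} = \frac{1}{3}$ ($w{\left(q \right)} = \frac{q \frac{1}{q}}{3} = \frac{1}{3} \cdot 1 = \frac{1}{3}$)
$U = -28$
$D = - \frac{124}{3}$ ($D = \left(10 + \frac{1}{3}\right) \left(-4\right) = \frac{31}{3} \left(-4\right) = - \frac{124}{3} \approx -41.333$)
$D U = \left(- \frac{124}{3}\right) \left(-28\right) = \frac{3472}{3}$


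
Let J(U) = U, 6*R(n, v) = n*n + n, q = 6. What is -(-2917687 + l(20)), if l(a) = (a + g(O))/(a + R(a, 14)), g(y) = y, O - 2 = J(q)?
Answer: 131295901/45 ≈ 2.9177e+6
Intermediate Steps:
R(n, v) = n/6 + n²/6 (R(n, v) = (n*n + n)/6 = (n² + n)/6 = (n + n²)/6 = n/6 + n²/6)
O = 8 (O = 2 + 6 = 8)
l(a) = (8 + a)/(a + a*(1 + a)/6) (l(a) = (a + 8)/(a + a*(1 + a)/6) = (8 + a)/(a + a*(1 + a)/6))
-(-2917687 + l(20)) = -(-2917687 + 6*(8 + 20)/(20*(7 + 20))) = -(-2917687 + 6*(1/20)*28/27) = -(-2917687 + 6*(1/20)*(1/27)*28) = -(-2917687 + 14/45) = -1*(-131295901/45) = 131295901/45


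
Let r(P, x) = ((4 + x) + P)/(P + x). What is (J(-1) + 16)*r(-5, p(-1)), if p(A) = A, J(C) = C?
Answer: 5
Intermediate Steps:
r(P, x) = (4 + P + x)/(P + x)
(J(-1) + 16)*r(-5, p(-1)) = (-1 + 16)*((4 - 5 - 1)/(-5 - 1)) = 15*(-2/(-6)) = 15*(-1/6*(-2)) = 15*(1/3) = 5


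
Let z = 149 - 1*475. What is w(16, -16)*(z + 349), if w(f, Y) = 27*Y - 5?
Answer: -10051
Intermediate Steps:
w(f, Y) = -5 + 27*Y
z = -326 (z = 149 - 475 = -326)
w(16, -16)*(z + 349) = (-5 + 27*(-16))*(-326 + 349) = (-5 - 432)*23 = -437*23 = -10051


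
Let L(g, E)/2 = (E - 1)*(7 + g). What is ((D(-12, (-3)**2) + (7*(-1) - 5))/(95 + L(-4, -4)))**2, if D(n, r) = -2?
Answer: 196/4225 ≈ 0.046391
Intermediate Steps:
L(g, E) = 2*(-1 + E)*(7 + g) (L(g, E) = 2*((E - 1)*(7 + g)) = 2*((-1 + E)*(7 + g)) = 2*(-1 + E)*(7 + g))
((D(-12, (-3)**2) + (7*(-1) - 5))/(95 + L(-4, -4)))**2 = ((-2 + (7*(-1) - 5))/(95 + (-14 - 2*(-4) + 14*(-4) + 2*(-4)*(-4))))**2 = ((-2 + (-7 - 5))/(95 + (-14 + 8 - 56 + 32)))**2 = ((-2 - 12)/(95 - 30))**2 = (-14/65)**2 = 196/4225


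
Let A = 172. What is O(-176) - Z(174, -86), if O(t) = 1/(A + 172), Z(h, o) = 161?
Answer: -55383/344 ≈ -161.00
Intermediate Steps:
O(t) = 1/344 (O(t) = 1/(172 + 172) = 1/344)
O(-176) - Z(174, -86) = 1/344 - 1*161 = 1/344 - 161 = -55383/344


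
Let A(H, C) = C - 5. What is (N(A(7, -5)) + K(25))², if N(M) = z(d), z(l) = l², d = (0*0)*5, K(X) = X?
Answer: 625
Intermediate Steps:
d = 0 (d = 0*5 = 0)
A(H, C) = -5 + C
N(M) = 0 (N(M) = 0² = 0)
(N(A(7, -5)) + K(25))² = (0 + 25)² = 25² = 625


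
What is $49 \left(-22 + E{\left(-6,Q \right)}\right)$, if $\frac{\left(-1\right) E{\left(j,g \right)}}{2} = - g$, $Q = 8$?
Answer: $-294$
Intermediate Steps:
$E{\left(j,g \right)} = 2 g$ ($E{\left(j,g \right)} = - 2 \left(- g\right) = 2 g$)
$49 \left(-22 + E{\left(-6,Q \right)}\right) = 49 \left(-22 + 2 \cdot 8\right) = 49 \left(-22 + 16\right) = 49 \left(-6\right) = -294$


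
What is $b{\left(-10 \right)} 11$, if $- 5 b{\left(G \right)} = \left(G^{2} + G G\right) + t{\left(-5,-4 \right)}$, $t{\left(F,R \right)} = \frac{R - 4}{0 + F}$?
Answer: $- \frac{11088}{25} \approx -443.52$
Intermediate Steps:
$t{\left(F,R \right)} = \frac{-4 + R}{F}$
$b{\left(G \right)} = - \frac{8}{25} - \frac{2 G^{2}}{5}$ ($b{\left(G \right)} = - \frac{\left(G^{2} + G G\right) + \frac{-4 - 4}{-5}}{5} = - \frac{\left(G^{2} + G^{2}\right) - - \frac{8}{5}}{5} = - \frac{2 G^{2} + \frac{8}{5}}{5} = - \frac{\frac{8}{5} + 2 G^{2}}{5} = - \frac{8}{25} - \frac{2 G^{2}}{5}$)
$b{\left(-10 \right)} 11 = \left(- \frac{8}{25} - \frac{2 \left(-10\right)^{2}}{5}\right) 11 = \left(- \frac{8}{25} - 40\right) 11 = \left(- \frac{1008}{25}\right) 11 = - \frac{11088}{25}$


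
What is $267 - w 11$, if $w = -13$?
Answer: $410$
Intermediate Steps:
$267 - w 11 = 267 - \left(-13\right) 11 = 267 - -143 = 267 + 143 = 410$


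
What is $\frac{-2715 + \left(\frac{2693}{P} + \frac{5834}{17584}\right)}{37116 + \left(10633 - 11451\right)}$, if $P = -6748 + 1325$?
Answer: $- \frac{129456386405}{1730652922768} \approx -0.074802$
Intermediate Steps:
$P = -5423$
$\frac{-2715 + \left(\frac{2693}{P} + \frac{5834}{17584}\right)}{37116 + \left(10633 - 11451\right)} = \frac{-2715 + \left(\frac{2693}{-5423} + \frac{5834}{17584}\right)}{37116 + \left(10633 - 11451\right)} = \frac{-2715 + \left(2693 \left(- \frac{1}{5423}\right) + 5834 \cdot \frac{1}{17584}\right)}{37116 - 818} = \frac{-2715 + \left(- \frac{2693}{5423} + \frac{2917}{8792}\right)}{36298} = \left(-2715 - \frac{7857965}{47679016}\right) \frac{1}{36298} = \left(- \frac{129456386405}{47679016}\right) \frac{1}{36298} = - \frac{129456386405}{1730652922768}$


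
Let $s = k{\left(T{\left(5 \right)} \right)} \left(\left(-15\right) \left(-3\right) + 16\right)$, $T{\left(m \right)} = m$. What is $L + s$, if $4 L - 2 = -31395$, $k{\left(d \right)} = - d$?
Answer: $- \frac{32613}{4} \approx -8153.3$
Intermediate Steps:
$s = -305$ ($s = \left(-1\right) 5 \left(\left(-15\right) \left(-3\right) + 16\right) = - 5 \left(45 + 16\right) = \left(-5\right) 61 = -305$)
$L = - \frac{31393}{4}$ ($L = \frac{1}{2} + \frac{1}{4} \left(-31395\right) = \frac{1}{2} - \frac{31395}{4} = - \frac{31393}{4} \approx -7848.3$)
$L + s = - \frac{31393}{4} - 305 = - \frac{32613}{4}$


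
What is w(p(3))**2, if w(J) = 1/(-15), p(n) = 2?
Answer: 1/225 ≈ 0.0044444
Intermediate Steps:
w(J) = -1/15
w(p(3))**2 = (-1/15)**2 = 1/225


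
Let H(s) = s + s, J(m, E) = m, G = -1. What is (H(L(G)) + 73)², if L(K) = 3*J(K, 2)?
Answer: 4489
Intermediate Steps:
L(K) = 3*K
H(s) = 2*s
(H(L(G)) + 73)² = (2*(3*(-1)) + 73)² = (2*(-3) + 73)² = (-6 + 73)² = 67² = 4489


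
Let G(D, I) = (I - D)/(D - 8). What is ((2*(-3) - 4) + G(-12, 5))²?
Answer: 47089/400 ≈ 117.72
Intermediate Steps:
G(D, I) = (I - D)/(-8 + D)
((2*(-3) - 4) + G(-12, 5))² = ((2*(-3) - 4) + (5 - 1*(-12))/(-8 - 12))² = ((-6 - 4) + (5 + 12)/(-20))² = (-10 - 1/20*17)² = (-10 - 17/20)² = (-217/20)² = 47089/400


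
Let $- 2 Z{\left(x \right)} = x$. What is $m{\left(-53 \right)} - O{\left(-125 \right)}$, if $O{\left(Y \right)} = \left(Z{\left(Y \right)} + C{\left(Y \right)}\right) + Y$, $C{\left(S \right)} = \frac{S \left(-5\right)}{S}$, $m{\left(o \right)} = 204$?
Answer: $\frac{543}{2} \approx 271.5$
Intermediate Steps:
$Z{\left(x \right)} = - \frac{x}{2}$
$C{\left(S \right)} = -5$ ($C{\left(S \right)} = \frac{\left(-5\right) S}{S} = -5$)
$O{\left(Y \right)} = -5 + \frac{Y}{2}$ ($O{\left(Y \right)} = \left(- \frac{Y}{2} - 5\right) + Y = \left(-5 - \frac{Y}{2}\right) + Y = -5 + \frac{Y}{2}$)
$m{\left(-53 \right)} - O{\left(-125 \right)} = 204 - \left(-5 + \frac{1}{2} \left(-125\right)\right) = 204 - \left(-5 - \frac{125}{2}\right) = 204 - - \frac{135}{2} = 204 + \frac{135}{2} = \frac{543}{2}$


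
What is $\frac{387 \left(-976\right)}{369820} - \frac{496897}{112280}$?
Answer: $- \frac{2261719519}{415233896} \approx -5.4469$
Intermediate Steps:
$\frac{387 \left(-976\right)}{369820} - \frac{496897}{112280} = \left(-377712\right) \frac{1}{369820} - \frac{496897}{112280} = - \frac{94428}{92455} - \frac{496897}{112280} = - \frac{2261719519}{415233896}$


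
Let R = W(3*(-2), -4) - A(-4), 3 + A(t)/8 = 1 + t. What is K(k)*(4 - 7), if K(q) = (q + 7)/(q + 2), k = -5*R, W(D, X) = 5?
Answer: -774/263 ≈ -2.9430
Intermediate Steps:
A(t) = -16 + 8*t (A(t) = -24 + 8*(1 + t) = -24 + (8 + 8*t) = -16 + 8*t)
R = 53 (R = 5 - (-16 + 8*(-4)) = 5 - (-16 - 32) = 5 - 1*(-48) = 5 + 48 = 53)
k = -265 (k = -5*53 = -265)
K(q) = (7 + q)/(2 + q)
K(k)*(4 - 7) = ((7 - 265)/(2 - 265))*(4 - 7) = (-258/(-263))*(-3) = -1/263*(-258)*(-3) = (258/263)*(-3) = -774/263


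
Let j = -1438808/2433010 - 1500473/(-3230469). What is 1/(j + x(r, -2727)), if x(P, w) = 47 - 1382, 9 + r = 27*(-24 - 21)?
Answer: -3929881690845/5246890736691686 ≈ -0.00074899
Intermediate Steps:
r = -1224 (r = -9 + 27*(-24 - 21) = -9 + 27*(-45) = -9 - 1215 = -1224)
x(P, w) = -1335
j = -498679413611/3929881690845 (j = -1438808*1/2433010 - 1500473*(-1/3230469) = -719404/1216505 + 1500473/3230469 = -498679413611/3929881690845 ≈ -0.12689)
1/(j + x(r, -2727)) = 1/(-498679413611/3929881690845 - 1335) = 1/(-5246890736691686/3929881690845) = -3929881690845/5246890736691686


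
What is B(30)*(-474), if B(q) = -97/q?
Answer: 7663/5 ≈ 1532.6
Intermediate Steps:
B(30)*(-474) = -97/30*(-474) = 7663/5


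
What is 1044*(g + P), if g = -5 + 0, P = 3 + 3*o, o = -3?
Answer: -11484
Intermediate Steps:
P = -6 (P = 3 + 3*(-3) = 3 - 9 = -6)
g = -5
1044*(g + P) = 1044*(-5 - 6) = 1044*(-11) = -11484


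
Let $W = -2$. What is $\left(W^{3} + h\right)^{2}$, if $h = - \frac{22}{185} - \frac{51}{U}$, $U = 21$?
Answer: $\frac{186568281}{1677025} \approx 111.25$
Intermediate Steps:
$h = - \frac{3299}{1295}$ ($h = - \frac{22}{185} - \frac{51}{21} = \left(-22\right) \frac{1}{185} - \frac{17}{7} = - \frac{22}{185} - \frac{17}{7} = - \frac{3299}{1295} \approx -2.5475$)
$\left(W^{3} + h\right)^{2} = \left(\left(-2\right)^{3} - \frac{3299}{1295}\right)^{2} = \left(-8 - \frac{3299}{1295}\right)^{2} = \left(- \frac{13659}{1295}\right)^{2} = \frac{186568281}{1677025}$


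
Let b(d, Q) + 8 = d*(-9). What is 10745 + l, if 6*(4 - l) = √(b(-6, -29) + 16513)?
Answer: 10749 - √16559/6 ≈ 10728.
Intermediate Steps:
b(d, Q) = -8 - 9*d (b(d, Q) = -8 + d*(-9) = -8 - 9*d)
l = 4 - √16559/6 (l = 4 - √((-8 - 9*(-6)) + 16513)/6 = 4 - √((-8 + 54) + 16513)/6 = 4 - √(46 + 16513)/6 = 4 - √16559/6 ≈ -17.447)
10745 + l = 10745 + (4 - √16559/6) = 10749 - √16559/6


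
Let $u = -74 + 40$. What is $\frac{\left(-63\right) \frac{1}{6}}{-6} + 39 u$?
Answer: $- \frac{5297}{4} \approx -1324.3$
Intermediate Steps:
$u = -34$
$\frac{\left(-63\right) \frac{1}{6}}{-6} + 39 u = \frac{\left(-63\right) \frac{1}{6}}{-6} + 39 \left(-34\right) = \left(-63\right) \frac{1}{6} \left(- \frac{1}{6}\right) - 1326 = \left(- \frac{21}{2}\right) \left(- \frac{1}{6}\right) - 1326 = \frac{7}{4} - 1326 = - \frac{5297}{4}$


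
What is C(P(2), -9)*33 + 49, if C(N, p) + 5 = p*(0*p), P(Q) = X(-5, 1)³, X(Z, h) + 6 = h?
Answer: -116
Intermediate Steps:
X(Z, h) = -6 + h
P(Q) = -125 (P(Q) = (-6 + 1)³ = (-5)³ = -125)
C(N, p) = -5 (C(N, p) = -5 + p*(0*p) = -5 + p*0 = -5 + 0 = -5)
C(P(2), -9)*33 + 49 = -5*33 + 49 = -165 + 49 = -116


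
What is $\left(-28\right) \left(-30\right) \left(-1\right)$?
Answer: $-840$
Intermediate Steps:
$\left(-28\right) \left(-30\right) \left(-1\right) = 840 \left(-1\right) = -840$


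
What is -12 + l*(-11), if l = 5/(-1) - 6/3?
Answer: 65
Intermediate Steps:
l = -7 (l = 5*(-1) - 6*⅓ = -5 - 2 = -7)
-12 + l*(-11) = -12 - 7*(-11) = -12 + 77 = 65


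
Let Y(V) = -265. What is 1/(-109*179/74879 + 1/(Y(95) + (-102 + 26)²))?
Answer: -412658169/107450242 ≈ -3.8405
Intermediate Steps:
1/(-109*179/74879 + 1/(Y(95) + (-102 + 26)²)) = 1/(-109*179/74879 + 1/(-265 + (-102 + 26)²)) = 1/(-19511*1/74879 + 1/(-265 + (-76)²)) = 1/(-19511/74879 + 1/(-265 + 5776)) = 1/(-19511/74879 + 1/5511) = 1/(-107450242/412658169) = -412658169/107450242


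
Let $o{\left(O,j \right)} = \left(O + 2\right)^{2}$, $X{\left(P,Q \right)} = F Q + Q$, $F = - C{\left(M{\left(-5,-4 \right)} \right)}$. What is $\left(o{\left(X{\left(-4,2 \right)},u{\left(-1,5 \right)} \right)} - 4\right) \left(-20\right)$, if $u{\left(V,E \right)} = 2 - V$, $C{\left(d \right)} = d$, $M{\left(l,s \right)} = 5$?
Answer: $-640$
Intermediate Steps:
$F = -5$ ($F = \left(-1\right) 5 = -5$)
$X{\left(P,Q \right)} = - 4 Q$ ($X{\left(P,Q \right)} = - 5 Q + Q = - 4 Q$)
$o{\left(O,j \right)} = \left(2 + O\right)^{2}$
$\left(o{\left(X{\left(-4,2 \right)},u{\left(-1,5 \right)} \right)} - 4\right) \left(-20\right) = \left(\left(2 - 8\right)^{2} - 4\right) \left(-20\right) = \left(\left(-6\right)^{2} - 4\right) \left(-20\right) = \left(36 - 4\right) \left(-20\right) = 32 \left(-20\right) = -640$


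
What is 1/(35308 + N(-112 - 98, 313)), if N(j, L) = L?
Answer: 1/35621 ≈ 2.8073e-5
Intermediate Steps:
1/(35308 + N(-112 - 98, 313)) = 1/(35308 + 313) = 1/35621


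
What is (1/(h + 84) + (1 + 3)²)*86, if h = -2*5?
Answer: 50955/37 ≈ 1377.2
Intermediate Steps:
h = -10
(1/(h + 84) + (1 + 3)²)*86 = (1/(-10 + 84) + (1 + 3)²)*86 = (1/74 + 4²)*86 = (1/74 + 16)*86 = (1185/74)*86 = 50955/37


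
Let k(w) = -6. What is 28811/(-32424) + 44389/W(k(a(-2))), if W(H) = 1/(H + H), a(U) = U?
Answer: -17271256043/32424 ≈ -5.3267e+5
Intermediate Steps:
W(H) = 1/(2*H)
28811/(-32424) + 44389/W(k(a(-2))) = 28811/(-32424) + 44389/(((½)/(-6))) = 28811*(-1/32424) + 44389/(((½)*(-⅙))) = -28811/32424 + 44389/(-1/12) = -28811/32424 + 44389*(-12) = -28811/32424 - 532668 = -17271256043/32424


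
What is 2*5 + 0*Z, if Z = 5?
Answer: 10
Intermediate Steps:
2*5 + 0*Z = 2*5 + 0*5 = 10 + 0 = 10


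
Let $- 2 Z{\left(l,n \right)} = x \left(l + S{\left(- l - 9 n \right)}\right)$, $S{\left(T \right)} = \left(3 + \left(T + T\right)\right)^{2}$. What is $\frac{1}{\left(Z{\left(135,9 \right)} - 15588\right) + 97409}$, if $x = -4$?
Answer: $\frac{1}{450173} \approx 2.2214 \cdot 10^{-6}$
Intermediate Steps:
$S{\left(T \right)} = \left(3 + 2 T\right)^{2}$
$Z{\left(l,n \right)} = 2 l + 2 \left(3 - 18 n - 2 l\right)^{2}$ ($Z{\left(l,n \right)} = - \frac{\left(-4\right) \left(l + \left(3 + 2 \left(- l - 9 n\right)\right)^{2}\right)}{2} = - \frac{\left(-4\right) \left(l + \left(3 - \left(2 l + 18 n\right)\right)^{2}\right)}{2} = - \frac{\left(-4\right) \left(l + \left(3 - 18 n - 2 l\right)^{2}\right)}{2} = - \frac{- 4 l - 4 \left(3 - 18 n - 2 l\right)^{2}}{2} = 2 l + 2 \left(3 - 18 n - 2 l\right)^{2}$)
$\frac{1}{\left(Z{\left(135,9 \right)} - 15588\right) + 97409} = \frac{1}{\left(\left(2 \cdot 135 + 2 \left(-3 + 2 \cdot 135 + 18 \cdot 9\right)^{2}\right) - 15588\right) + 97409} = \frac{1}{\left(\left(270 + 2 \left(-3 + 270 + 162\right)^{2}\right) - 15588\right) + 97409} = \frac{1}{\left(\left(270 + 2 \cdot 429^{2}\right) - 15588\right) + 97409} = \frac{1}{\left(\left(270 + 2 \cdot 184041\right) - 15588\right) + 97409} = \frac{1}{\left(\left(270 + 368082\right) - 15588\right) + 97409} = \frac{1}{\left(368352 - 15588\right) + 97409} = \frac{1}{352764 + 97409} = \frac{1}{450173}$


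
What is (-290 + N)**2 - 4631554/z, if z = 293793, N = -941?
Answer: 445197822719/293793 ≈ 1.5153e+6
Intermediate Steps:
(-290 + N)**2 - 4631554/z = (-290 - 941)**2 - 4631554/293793 = (-1231)**2 - 4631554/293793 = 1515361 - 1*4631554/293793 = 1515361 - 4631554/293793 = 445197822719/293793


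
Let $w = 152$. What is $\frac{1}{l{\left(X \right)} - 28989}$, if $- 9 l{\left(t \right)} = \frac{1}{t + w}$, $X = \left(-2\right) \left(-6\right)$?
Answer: $- \frac{1476}{42787765} \approx -3.4496 \cdot 10^{-5}$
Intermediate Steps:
$X = 12$
$l{\left(t \right)} = - \frac{1}{9 \left(152 + t\right)}$ ($l{\left(t \right)} = - \frac{1}{9 \left(t + 152\right)} = - \frac{1}{9 \left(152 + t\right)}$)
$\frac{1}{l{\left(X \right)} - 28989} = \frac{1}{- \frac{1}{1368 + 9 \cdot 12} - 28989} = \frac{1}{- \frac{1}{1368 + 108} - 28989} = \frac{1}{- \frac{1}{1476} - 28989} = \frac{1}{- \frac{42787765}{1476}} = - \frac{1476}{42787765}$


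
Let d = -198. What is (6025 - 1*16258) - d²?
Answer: -49437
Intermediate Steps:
(6025 - 1*16258) - d² = (6025 - 1*16258) - 1*(-198)² = (6025 - 16258) - 1*39204 = -10233 - 39204 = -49437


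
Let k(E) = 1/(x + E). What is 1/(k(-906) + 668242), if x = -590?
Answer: 1496/999690031 ≈ 1.4965e-6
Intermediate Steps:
k(E) = 1/(-590 + E)
1/(k(-906) + 668242) = 1/(1/(-590 - 906) + 668242) = 1/(1/(-1496) + 668242) = 1/(-1/1496 + 668242) = 1/(999690031/1496) = 1496/999690031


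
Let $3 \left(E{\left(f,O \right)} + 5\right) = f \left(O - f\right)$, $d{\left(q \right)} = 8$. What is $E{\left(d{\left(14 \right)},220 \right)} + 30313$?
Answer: $\frac{92620}{3} \approx 30873.0$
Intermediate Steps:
$E{\left(f,O \right)} = -5 + \frac{f \left(O - f\right)}{3}$
$E{\left(d{\left(14 \right)},220 \right)} + 30313 = \left(-5 - \frac{8^{2}}{3} + \frac{1}{3} \cdot 220 \cdot 8\right) + 30313 = \left(-5 - \frac{64}{3} + \frac{1760}{3}\right) + 30313 = \frac{1681}{3} + 30313 = \frac{92620}{3}$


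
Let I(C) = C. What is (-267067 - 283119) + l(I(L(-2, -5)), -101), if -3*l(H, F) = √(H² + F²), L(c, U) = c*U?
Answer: -550186 - √10301/3 ≈ -5.5022e+5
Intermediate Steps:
L(c, U) = U*c
l(H, F) = -√(F² + H²)/3 (l(H, F) = -√(H² + F²)/3 = -√(F² + H²)/3)
(-267067 - 283119) + l(I(L(-2, -5)), -101) = (-267067 - 283119) - √((-101)² + (-5*(-2))²)/3 = -550186 - √(10201 + 10²)/3 = -550186 - √(10201 + 100)/3 = -550186 - √10301/3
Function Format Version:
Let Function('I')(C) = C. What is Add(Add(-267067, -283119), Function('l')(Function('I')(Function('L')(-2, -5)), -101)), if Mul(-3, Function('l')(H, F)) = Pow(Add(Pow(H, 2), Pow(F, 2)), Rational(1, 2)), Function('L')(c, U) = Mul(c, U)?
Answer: Add(-550186, Mul(Rational(-1, 3), Pow(10301, Rational(1, 2)))) ≈ -5.5022e+5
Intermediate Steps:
Function('L')(c, U) = Mul(U, c)
Function('l')(H, F) = Mul(Rational(-1, 3), Pow(Add(Pow(F, 2), Pow(H, 2)), Rational(1, 2))) (Function('l')(H, F) = Mul(Rational(-1, 3), Pow(Add(Pow(H, 2), Pow(F, 2)), Rational(1, 2))) = Mul(Rational(-1, 3), Pow(Add(Pow(F, 2), Pow(H, 2)), Rational(1, 2))))
Add(Add(-267067, -283119), Function('l')(Function('I')(Function('L')(-2, -5)), -101)) = Add(Add(-267067, -283119), Mul(Rational(-1, 3), Pow(Add(Pow(-101, 2), Pow(Mul(-5, -2), 2)), Rational(1, 2)))) = Add(-550186, Mul(Rational(-1, 3), Pow(Add(10201, Pow(10, 2)), Rational(1, 2)))) = Add(-550186, Mul(Rational(-1, 3), Pow(Add(10201, 100), Rational(1, 2)))) = Add(-550186, Mul(Rational(-1, 3), Pow(10301, Rational(1, 2))))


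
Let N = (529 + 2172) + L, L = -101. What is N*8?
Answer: 20800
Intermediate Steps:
N = 2600 (N = (529 + 2172) - 101 = 2701 - 101 = 2600)
N*8 = 2600*8 = 20800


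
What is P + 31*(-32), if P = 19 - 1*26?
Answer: -999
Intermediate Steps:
P = -7 (P = 19 - 26 = -7)
P + 31*(-32) = -7 + 31*(-32) = -7 - 992 = -999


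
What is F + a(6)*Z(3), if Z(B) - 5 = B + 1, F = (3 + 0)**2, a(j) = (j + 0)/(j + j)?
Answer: 27/2 ≈ 13.500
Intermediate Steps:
a(j) = 1/2 (a(j) = j/((2*j)) = j*(1/(2*j)) = 1/2)
F = 9 (F = 3**2 = 9)
Z(B) = 6 + B (Z(B) = 5 + (B + 1) = 5 + (1 + B) = 6 + B)
F + a(6)*Z(3) = 9 + (6 + 3)/2 = 9 + (1/2)*9 = 9 + 9/2 = 27/2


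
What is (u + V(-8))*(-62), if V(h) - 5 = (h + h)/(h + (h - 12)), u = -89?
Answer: 36208/7 ≈ 5172.6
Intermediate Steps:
V(h) = 5 + 2*h/(-12 + 2*h) (V(h) = 5 + (h + h)/(h + (h - 12)) = 5 + (2*h)/(h + (-12 + h)) = 5 + (2*h)/(-12 + 2*h) = 5 + 2*h/(-12 + 2*h))
(u + V(-8))*(-62) = (-89 + 6*(-5 - 8)/(-6 - 8))*(-62) = (-89 + 6*(-13)/(-14))*(-62) = (-89 + 6*(-1/14)*(-13))*(-62) = (-89 + 39/7)*(-62) = -584/7*(-62) = 36208/7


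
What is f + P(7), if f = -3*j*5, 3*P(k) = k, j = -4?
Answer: 187/3 ≈ 62.333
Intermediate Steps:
P(k) = k/3
f = 60 (f = -3*(-4)*5 = 12*5 = 60)
f + P(7) = 60 + (⅓)*7 = 60 + 7/3 = 187/3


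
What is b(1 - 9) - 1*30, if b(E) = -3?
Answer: -33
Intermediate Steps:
b(1 - 9) - 1*30 = -3 - 1*30 = -3 - 30 = -33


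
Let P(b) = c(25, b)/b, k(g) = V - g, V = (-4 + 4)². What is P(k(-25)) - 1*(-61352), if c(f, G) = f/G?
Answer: 1533801/25 ≈ 61352.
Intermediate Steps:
V = 0 (V = 0² = 0)
k(g) = -g (k(g) = 0 - g = -g)
P(b) = 25/b² (P(b) = (25/b)/b = 25/b²)
P(k(-25)) - 1*(-61352) = 25/(-1*(-25))² - 1*(-61352) = 25/25² + 61352 = 25*(1/625) + 61352 = 1/25 + 61352 = 1533801/25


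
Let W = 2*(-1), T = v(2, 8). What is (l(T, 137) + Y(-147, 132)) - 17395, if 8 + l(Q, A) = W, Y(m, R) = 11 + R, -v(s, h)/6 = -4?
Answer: -17262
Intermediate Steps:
v(s, h) = 24 (v(s, h) = -6*(-4) = 24)
T = 24
W = -2
l(Q, A) = -10 (l(Q, A) = -8 - 2 = -10)
(l(T, 137) + Y(-147, 132)) - 17395 = (-10 + (11 + 132)) - 17395 = (-10 + 143) - 17395 = 133 - 17395 = -17262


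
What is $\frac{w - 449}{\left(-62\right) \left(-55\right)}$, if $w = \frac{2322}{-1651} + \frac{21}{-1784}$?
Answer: $- \frac{265330907}{2008751888} \approx -0.13209$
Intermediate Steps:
$w = - \frac{4177119}{2945384}$ ($w = 2322 \left(- \frac{1}{1651}\right) + 21 \left(- \frac{1}{1784}\right) = - \frac{2322}{1651} - \frac{21}{1784} = - \frac{4177119}{2945384} \approx -1.4182$)
$\frac{w - 449}{\left(-62\right) \left(-55\right)} = \frac{- \frac{4177119}{2945384} - 449}{\left(-62\right) \left(-55\right)} = \frac{- \frac{4177119}{2945384} - 449}{3410} = \left(- \frac{1326654535}{2945384}\right) \frac{1}{3410} = - \frac{265330907}{2008751888}$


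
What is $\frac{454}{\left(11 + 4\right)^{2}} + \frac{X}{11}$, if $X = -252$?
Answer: $- \frac{51706}{2475} \approx -20.891$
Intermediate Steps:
$\frac{454}{\left(11 + 4\right)^{2}} + \frac{X}{11} = \frac{454}{\left(11 + 4\right)^{2}} - \frac{252}{11} = \frac{454}{15^{2}} - \frac{252}{11} = \frac{454}{225} - \frac{252}{11} = - \frac{51706}{2475}$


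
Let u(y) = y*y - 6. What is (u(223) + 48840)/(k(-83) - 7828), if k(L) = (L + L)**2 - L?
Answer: 98563/19811 ≈ 4.9752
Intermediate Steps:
k(L) = -L + 4*L**2 (k(L) = (2*L)**2 - L = 4*L**2 - L = -L + 4*L**2)
u(y) = -6 + y**2 (u(y) = y**2 - 6 = -6 + y**2)
(u(223) + 48840)/(k(-83) - 7828) = ((-6 + 223**2) + 48840)/(-83*(-1 + 4*(-83)) - 7828) = ((-6 + 49729) + 48840)/(-83*(-1 - 332) - 7828) = (49723 + 48840)/(-83*(-333) - 7828) = 98563/(27639 - 7828) = 98563/19811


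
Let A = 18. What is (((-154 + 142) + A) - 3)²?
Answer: 9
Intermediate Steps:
(((-154 + 142) + A) - 3)² = (((-154 + 142) + 18) - 3)² = ((-12 + 18) - 3)² = (6 - 3)² = 3² = 9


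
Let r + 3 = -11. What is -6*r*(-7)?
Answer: -588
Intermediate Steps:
r = -14 (r = -3 - 11 = -14)
-6*r*(-7) = -6*(-14)*(-7) = 84*(-7) = -588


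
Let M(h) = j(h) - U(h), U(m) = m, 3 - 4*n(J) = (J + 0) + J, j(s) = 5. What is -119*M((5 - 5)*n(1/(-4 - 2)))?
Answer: -595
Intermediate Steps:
n(J) = 3/4 - J/2 (n(J) = 3/4 - ((J + 0) + J)/4 = 3/4 - (J + J)/4 = 3/4 - J/2)
M(h) = 5 - h
-119*M((5 - 5)*n(1/(-4 - 2))) = -119*(5 - (5 - 5)*(3/4 - 1/(2*(-4 - 2)))) = -119*(5 - 0*(3/4 - 1/2/(-6))) = -119*(5 - 0*(3/4 - 1/2*(-1/6))) = -119*(5 - 0*(3/4 + 1/12)) = -119*(5 - 0*5/6) = -119*(5 - 1*0) = -119*(5 + 0) = -119*5 = -595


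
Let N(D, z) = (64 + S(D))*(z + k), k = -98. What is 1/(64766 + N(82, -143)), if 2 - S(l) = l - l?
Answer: 1/48860 ≈ 2.0467e-5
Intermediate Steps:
S(l) = 2 (S(l) = 2 - (l - l) = 2 - 1*0 = 2 + 0 = 2)
N(D, z) = -6468 + 66*z (N(D, z) = (64 + 2)*(z - 98) = 66*(-98 + z) = -6468 + 66*z)
1/(64766 + N(82, -143)) = 1/(64766 + (-6468 + 66*(-143))) = 1/(64766 + (-6468 - 9438)) = 1/(64766 - 15906) = 1/48860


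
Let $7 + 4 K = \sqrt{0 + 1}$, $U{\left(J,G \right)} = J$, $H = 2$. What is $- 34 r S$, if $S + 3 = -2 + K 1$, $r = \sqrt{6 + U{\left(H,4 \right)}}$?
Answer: $442 \sqrt{2} \approx 625.08$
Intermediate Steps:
$r = 2 \sqrt{2}$ ($r = \sqrt{6 + 2} = \sqrt{8} = 2 \sqrt{2} \approx 2.8284$)
$K = - \frac{3}{2}$ ($K = - \frac{7}{4} + \frac{\sqrt{0 + 1}}{4} = - \frac{7}{4} + \frac{\sqrt{1}}{4} = - \frac{7}{4} + \frac{1}{4} \cdot 1 = - \frac{7}{4} + \frac{1}{4} = - \frac{3}{2} \approx -1.5$)
$S = - \frac{13}{2}$ ($S = -3 - \frac{7}{2} = - \frac{13}{2} \approx -6.5$)
$- 34 r S = - 34 \cdot 2 \sqrt{2} \left(- \frac{13}{2}\right) = - 68 \sqrt{2} \left(- \frac{13}{2}\right) = 442 \sqrt{2}$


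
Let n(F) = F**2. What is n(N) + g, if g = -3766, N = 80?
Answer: 2634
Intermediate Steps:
n(N) + g = 80**2 - 3766 = 6400 - 3766 = 2634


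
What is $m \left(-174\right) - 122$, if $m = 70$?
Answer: $-12302$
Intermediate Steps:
$m \left(-174\right) - 122 = 70 \left(-174\right) - 122 = -12180 - 122 = -12302$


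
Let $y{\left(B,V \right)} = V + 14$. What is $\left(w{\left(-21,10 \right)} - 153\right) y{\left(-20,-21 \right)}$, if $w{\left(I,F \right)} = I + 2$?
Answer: $1204$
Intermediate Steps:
$y{\left(B,V \right)} = 14 + V$
$w{\left(I,F \right)} = 2 + I$
$\left(w{\left(-21,10 \right)} - 153\right) y{\left(-20,-21 \right)} = \left(\left(2 - 21\right) - 153\right) \left(14 - 21\right) = \left(-19 - 153\right) \left(-7\right) = \left(-172\right) \left(-7\right) = 1204$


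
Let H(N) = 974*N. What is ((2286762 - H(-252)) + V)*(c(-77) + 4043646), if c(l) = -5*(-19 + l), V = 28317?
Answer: 10355093814402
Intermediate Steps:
c(l) = 95 - 5*l
((2286762 - H(-252)) + V)*(c(-77) + 4043646) = ((2286762 - 974*(-252)) + 28317)*((95 - 5*(-77)) + 4043646) = ((2286762 - 1*(-245448)) + 28317)*((95 + 385) + 4043646) = ((2286762 + 245448) + 28317)*(480 + 4043646) = (2532210 + 28317)*4044126 = 2560527*4044126 = 10355093814402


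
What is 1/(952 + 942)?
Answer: 1/1894 ≈ 0.00052798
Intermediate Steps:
1/(952 + 942) = 1/1894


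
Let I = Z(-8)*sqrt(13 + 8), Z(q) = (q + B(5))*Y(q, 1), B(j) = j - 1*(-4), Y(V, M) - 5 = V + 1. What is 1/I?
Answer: -sqrt(21)/42 ≈ -0.10911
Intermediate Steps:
Y(V, M) = 6 + V (Y(V, M) = 5 + (V + 1) = 5 + (1 + V) = 6 + V)
B(j) = 4 + j (B(j) = j + 4 = 4 + j)
Z(q) = (6 + q)*(9 + q) (Z(q) = (q + (4 + 5))*(6 + q) = (q + 9)*(6 + q) = (9 + q)*(6 + q) = (6 + q)*(9 + q))
I = -2*sqrt(21) (I = ((6 - 8)*(9 - 8))*sqrt(13 + 8) = (-2*1)*sqrt(21) = -2*sqrt(21) ≈ -9.1651)
1/I = 1/(-2*sqrt(21)) = -sqrt(21)/42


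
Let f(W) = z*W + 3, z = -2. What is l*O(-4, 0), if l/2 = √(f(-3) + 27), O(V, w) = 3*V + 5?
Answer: -84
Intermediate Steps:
f(W) = 3 - 2*W (f(W) = -2*W + 3 = 3 - 2*W)
O(V, w) = 5 + 3*V
l = 12 (l = 2*√((3 - 2*(-3)) + 27) = 2*√((3 + 6) + 27) = 2*√(9 + 27) = 2*√36 = 2*6 = 12)
l*O(-4, 0) = 12*(5 + 3*(-4)) = 12*(5 - 12) = 12*(-7) = -84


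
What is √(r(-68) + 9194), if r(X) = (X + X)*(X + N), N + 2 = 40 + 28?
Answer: √9466 ≈ 97.293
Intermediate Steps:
N = 66 (N = -2 + (40 + 28) = -2 + 68 = 66)
r(X) = 2*X*(66 + X) (r(X) = (X + X)*(X + 66) = (2*X)*(66 + X) = 2*X*(66 + X))
√(r(-68) + 9194) = √(2*(-68)*(66 - 68) + 9194) = √(2*(-68)*(-2) + 9194) = √(272 + 9194) = √9466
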